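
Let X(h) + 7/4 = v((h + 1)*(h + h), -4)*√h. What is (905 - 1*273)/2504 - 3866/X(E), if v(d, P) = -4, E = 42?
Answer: -4719441/478577 + 247424*√42/10703 ≈ 139.96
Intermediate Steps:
X(h) = -7/4 - 4*√h
(905 - 1*273)/2504 - 3866/X(E) = (905 - 1*273)/2504 - 3866/(-7/4 - 4*√42) = (905 - 273)*(1/2504) - 3866/(-7/4 - 4*√42) = 632*(1/2504) - 3866/(-7/4 - 4*√42) = 79/313 - 3866/(-7/4 - 4*√42)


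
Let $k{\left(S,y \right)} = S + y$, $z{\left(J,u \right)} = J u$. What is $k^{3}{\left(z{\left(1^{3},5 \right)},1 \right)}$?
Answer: $216$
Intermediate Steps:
$k^{3}{\left(z{\left(1^{3},5 \right)},1 \right)} = \left(1^{3} \cdot 5 + 1\right)^{3} = \left(1 \cdot 5 + 1\right)^{3} = \left(5 + 1\right)^{3} = 6^{3} = 216$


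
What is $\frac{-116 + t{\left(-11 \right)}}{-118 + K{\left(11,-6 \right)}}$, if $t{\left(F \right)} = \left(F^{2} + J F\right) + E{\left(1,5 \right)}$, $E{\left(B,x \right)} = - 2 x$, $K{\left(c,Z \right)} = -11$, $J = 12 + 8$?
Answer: $\frac{75}{43} \approx 1.7442$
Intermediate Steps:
$J = 20$
$t{\left(F \right)} = -10 + F^{2} + 20 F$ ($t{\left(F \right)} = \left(F^{2} + 20 F\right) - 10 = -10 + F^{2} + 20 F$)
$\frac{-116 + t{\left(-11 \right)}}{-118 + K{\left(11,-6 \right)}} = \frac{-116 + \left(-10 + \left(-11\right)^{2} + 20 \left(-11\right)\right)}{-118 - 11} = \frac{-116 - 109}{-129} = - \frac{-116 - 109}{129} = \left(- \frac{1}{129}\right) \left(-225\right) = \frac{75}{43}$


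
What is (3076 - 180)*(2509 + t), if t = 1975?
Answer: 12985664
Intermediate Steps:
(3076 - 180)*(2509 + t) = (3076 - 180)*(2509 + 1975) = 2896*4484 = 12985664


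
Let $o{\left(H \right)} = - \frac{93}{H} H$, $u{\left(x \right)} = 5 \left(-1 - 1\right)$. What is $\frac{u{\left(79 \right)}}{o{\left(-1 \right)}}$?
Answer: $\frac{10}{93} \approx 0.10753$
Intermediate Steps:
$u{\left(x \right)} = -10$ ($u{\left(x \right)} = 5 \left(-2\right) = -10$)
$o{\left(H \right)} = -93$
$\frac{u{\left(79 \right)}}{o{\left(-1 \right)}} = - \frac{10}{-93} = \left(-10\right) \left(- \frac{1}{93}\right) = \frac{10}{93}$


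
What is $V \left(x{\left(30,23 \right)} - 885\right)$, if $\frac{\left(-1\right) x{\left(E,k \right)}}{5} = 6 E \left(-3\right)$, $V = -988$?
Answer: $-1793220$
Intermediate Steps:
$x{\left(E,k \right)} = 90 E$ ($x{\left(E,k \right)} = - 5 \cdot 6 E \left(-3\right) = - 5 \left(- 18 E\right) = 90 E$)
$V \left(x{\left(30,23 \right)} - 885\right) = - 988 \left(90 \cdot 30 - 885\right) = - 988 \left(2700 - 885\right) = \left(-988\right) 1815 = -1793220$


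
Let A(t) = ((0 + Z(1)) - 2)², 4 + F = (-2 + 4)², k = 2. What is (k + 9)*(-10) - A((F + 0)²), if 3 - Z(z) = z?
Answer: -110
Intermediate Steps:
Z(z) = 3 - z
F = 0 (F = -4 + (-2 + 4)² = -4 + 2² = -4 + 4 = 0)
A(t) = 0 (A(t) = ((0 + (3 - 1*1)) - 2)² = ((0 + (3 - 1)) - 2)² = ((0 + 2) - 2)² = (2 - 2)² = 0² = 0)
(k + 9)*(-10) - A((F + 0)²) = (2 + 9)*(-10) - 1*0 = 11*(-10) + 0 = -110 + 0 = -110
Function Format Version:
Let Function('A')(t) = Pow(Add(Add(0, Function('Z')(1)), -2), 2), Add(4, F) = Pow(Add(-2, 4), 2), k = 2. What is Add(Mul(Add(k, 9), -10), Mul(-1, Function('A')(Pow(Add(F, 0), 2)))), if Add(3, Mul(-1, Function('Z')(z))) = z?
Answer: -110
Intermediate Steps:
Function('Z')(z) = Add(3, Mul(-1, z))
F = 0 (F = Add(-4, Pow(Add(-2, 4), 2)) = Add(-4, Pow(2, 2)) = Add(-4, 4) = 0)
Function('A')(t) = 0 (Function('A')(t) = Pow(Add(Add(0, Add(3, Mul(-1, 1))), -2), 2) = Pow(Add(Add(0, Add(3, -1)), -2), 2) = Pow(Add(Add(0, 2), -2), 2) = Pow(Add(2, -2), 2) = Pow(0, 2) = 0)
Add(Mul(Add(k, 9), -10), Mul(-1, Function('A')(Pow(Add(F, 0), 2)))) = Add(Mul(Add(2, 9), -10), Mul(-1, 0)) = Add(Mul(11, -10), 0) = Add(-110, 0) = -110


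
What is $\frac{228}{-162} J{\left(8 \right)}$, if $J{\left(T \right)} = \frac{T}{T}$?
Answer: $- \frac{38}{27} \approx -1.4074$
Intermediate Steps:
$J{\left(T \right)} = 1$
$\frac{228}{-162} J{\left(8 \right)} = \frac{228}{-162} \cdot 1 = 228 \left(- \frac{1}{162}\right) 1 = \left(- \frac{38}{27}\right) 1 = - \frac{38}{27}$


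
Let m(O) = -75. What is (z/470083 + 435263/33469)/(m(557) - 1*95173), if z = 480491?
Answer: -55172822527/374639147157724 ≈ -0.00014727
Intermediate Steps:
(z/470083 + 435263/33469)/(m(557) - 1*95173) = (480491/470083 + 435263/33469)/(-75 - 1*95173) = (480491*(1/470083) + 435263*(1/33469))/(-75 - 95173) = (480491/470083 + 435263/33469)/(-95248) = (220691290108/15733207927)*(-1/95248) = -55172822527/374639147157724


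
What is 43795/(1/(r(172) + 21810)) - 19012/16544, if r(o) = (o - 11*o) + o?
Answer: 3670180058687/4136 ≈ 8.8737e+8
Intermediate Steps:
r(o) = -9*o (r(o) = -10*o + o = -9*o)
43795/(1/(r(172) + 21810)) - 19012/16544 = 43795/(1/(-9*172 + 21810)) - 19012/16544 = 43795/(1/(-1548 + 21810)) - 19012*1/16544 = 43795/(1/20262) - 4753/4136 = 43795*20262 - 4753/4136 = 887374290 - 4753/4136 = 3670180058687/4136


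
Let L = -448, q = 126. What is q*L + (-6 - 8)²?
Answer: -56252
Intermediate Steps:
q*L + (-6 - 8)² = 126*(-448) + (-6 - 8)² = -56448 + (-14)² = -56448 + 196 = -56252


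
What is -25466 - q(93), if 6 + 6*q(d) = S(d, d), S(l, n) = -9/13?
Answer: -662087/26 ≈ -25465.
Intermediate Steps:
S(l, n) = -9/13 (S(l, n) = -9*1/13 = -9/13)
q(d) = -29/26 (q(d) = -1 + (⅙)*(-9/13) = -1 - 3/26 = -29/26)
-25466 - q(93) = -25466 - 1*(-29/26) = -25466 + 29/26 = -662087/26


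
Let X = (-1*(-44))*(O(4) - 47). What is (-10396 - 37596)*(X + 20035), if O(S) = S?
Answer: -870718856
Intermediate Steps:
X = -1892 (X = (-1*(-44))*(4 - 47) = 44*(-43) = -1892)
(-10396 - 37596)*(X + 20035) = (-10396 - 37596)*(-1892 + 20035) = -47992*18143 = -870718856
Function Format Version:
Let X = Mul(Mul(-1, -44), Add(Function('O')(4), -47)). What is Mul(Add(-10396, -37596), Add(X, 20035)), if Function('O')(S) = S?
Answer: -870718856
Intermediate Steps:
X = -1892 (X = Mul(Mul(-1, -44), Add(4, -47)) = Mul(44, -43) = -1892)
Mul(Add(-10396, -37596), Add(X, 20035)) = Mul(Add(-10396, -37596), Add(-1892, 20035)) = Mul(-47992, 18143) = -870718856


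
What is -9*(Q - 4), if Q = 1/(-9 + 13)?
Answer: 135/4 ≈ 33.750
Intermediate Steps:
Q = ¼ (Q = 1/4 = ¼ ≈ 0.25000)
-9*(Q - 4) = -9*(¼ - 4) = -9*(-15/4) = 135/4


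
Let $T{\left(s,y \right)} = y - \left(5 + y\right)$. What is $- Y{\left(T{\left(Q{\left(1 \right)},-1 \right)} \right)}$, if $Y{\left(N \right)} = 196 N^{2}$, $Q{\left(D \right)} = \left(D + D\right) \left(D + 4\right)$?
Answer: $-4900$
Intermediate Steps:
$Q{\left(D \right)} = 2 D \left(4 + D\right)$
$T{\left(s,y \right)} = -5$ ($T{\left(s,y \right)} = y - \left(5 + y\right) = -5$)
$- Y{\left(T{\left(Q{\left(1 \right)},-1 \right)} \right)} = - 196 \left(-5\right)^{2} = - 196 \cdot 25 = \left(-1\right) 4900 = -4900$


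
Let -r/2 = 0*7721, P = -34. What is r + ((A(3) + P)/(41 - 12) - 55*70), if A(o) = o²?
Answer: -111675/29 ≈ -3850.9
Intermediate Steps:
r = 0 (r = -0*7721 = -2*0 = 0)
r + ((A(3) + P)/(41 - 12) - 55*70) = 0 + ((3² - 34)/(41 - 12) - 55*70) = 0 + ((9 - 34)/29 - 3850) = 0 + (-25*1/29 - 3850) = 0 + (-25/29 - 3850) = 0 - 111675/29 = -111675/29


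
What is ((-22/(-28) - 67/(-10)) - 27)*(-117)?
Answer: 79911/35 ≈ 2283.2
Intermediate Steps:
((-22/(-28) - 67/(-10)) - 27)*(-117) = ((-22*(-1/28) - 67*(-⅒)) - 27)*(-117) = ((11/14 + 67/10) - 27)*(-117) = (262/35 - 27)*(-117) = -683/35*(-117) = 79911/35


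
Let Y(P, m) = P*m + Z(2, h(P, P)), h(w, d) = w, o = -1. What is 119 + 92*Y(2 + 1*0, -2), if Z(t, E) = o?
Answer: -341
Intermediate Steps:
Z(t, E) = -1
Y(P, m) = -1 + P*m (Y(P, m) = P*m - 1 = -1 + P*m)
119 + 92*Y(2 + 1*0, -2) = 119 + 92*(-1 + (2 + 1*0)*(-2)) = 119 + 92*(-1 + (2 + 0)*(-2)) = 119 + 92*(-1 + 2*(-2)) = 119 + 92*(-1 - 4) = 119 + 92*(-5) = 119 - 460 = -341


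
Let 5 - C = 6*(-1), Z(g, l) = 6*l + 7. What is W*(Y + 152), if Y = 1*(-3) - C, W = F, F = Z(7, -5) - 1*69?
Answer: -12696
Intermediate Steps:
Z(g, l) = 7 + 6*l
F = -92 (F = (7 + 6*(-5)) - 1*69 = (7 - 30) - 69 = -23 - 69 = -92)
W = -92
C = 11 (C = 5 - 6*(-1) = 5 - 1*(-6) = 5 + 6 = 11)
Y = -14 (Y = 1*(-3) - 1*11 = -3 - 11 = -14)
W*(Y + 152) = -92*(-14 + 152) = -92*138 = -12696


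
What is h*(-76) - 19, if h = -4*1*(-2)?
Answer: -627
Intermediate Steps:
h = 8 (h = -4*(-2) = 8)
h*(-76) - 19 = 8*(-76) - 19 = -608 - 19 = -627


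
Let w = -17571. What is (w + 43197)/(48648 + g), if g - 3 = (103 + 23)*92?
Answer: 8542/20081 ≈ 0.42538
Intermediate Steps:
g = 11595 (g = 3 + (103 + 23)*92 = 3 + 126*92 = 3 + 11592 = 11595)
(w + 43197)/(48648 + g) = (-17571 + 43197)/(48648 + 11595) = 25626/60243 = 25626*(1/60243) = 8542/20081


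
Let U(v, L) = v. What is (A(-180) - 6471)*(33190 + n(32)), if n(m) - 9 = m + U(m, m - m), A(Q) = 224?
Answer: -207793961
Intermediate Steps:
n(m) = 9 + 2*m (n(m) = 9 + (m + m) = 9 + 2*m)
(A(-180) - 6471)*(33190 + n(32)) = (224 - 6471)*(33190 + (9 + 2*32)) = -6247*(33190 + (9 + 64)) = -6247*(33190 + 73) = -6247*33263 = -207793961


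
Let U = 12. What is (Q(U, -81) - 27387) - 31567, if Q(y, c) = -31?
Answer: -58985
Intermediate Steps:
(Q(U, -81) - 27387) - 31567 = (-31 - 27387) - 31567 = -27418 - 31567 = -58985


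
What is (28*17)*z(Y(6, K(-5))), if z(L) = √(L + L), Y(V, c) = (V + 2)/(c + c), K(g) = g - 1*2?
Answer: 136*I*√14 ≈ 508.87*I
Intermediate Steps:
K(g) = -2 + g (K(g) = g - 2 = -2 + g)
Y(V, c) = (2 + V)/(2*c) (Y(V, c) = (2 + V)/((2*c)) = (2 + V)*(1/(2*c)) = (2 + V)/(2*c))
z(L) = √2*√L (z(L) = √(2*L) = √2*√L)
(28*17)*z(Y(6, K(-5))) = (28*17)*(√2*√((2 + 6)/(2*(-2 - 5)))) = 476*(√2*√((½)*8/(-7))) = 476*(√2*√((½)*(-⅐)*8)) = 476*(√2*√(-4/7)) = 476*(√2*(2*I*√7/7)) = 476*(2*I*√14/7) = 136*I*√14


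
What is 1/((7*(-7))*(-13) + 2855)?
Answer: 1/3492 ≈ 0.00028637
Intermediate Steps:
1/((7*(-7))*(-13) + 2855) = 1/(-49*(-13) + 2855) = 1/(637 + 2855) = 1/3492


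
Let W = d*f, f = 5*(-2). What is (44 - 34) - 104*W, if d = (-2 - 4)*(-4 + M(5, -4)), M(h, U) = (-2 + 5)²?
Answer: -31190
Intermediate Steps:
M(h, U) = 9 (M(h, U) = 3² = 9)
f = -10
d = -30 (d = (-2 - 4)*(-4 + 9) = -6*5 = -30)
W = 300 (W = -30*(-10) = 300)
(44 - 34) - 104*W = (44 - 34) - 104*300 = 10 - 31200 = -31190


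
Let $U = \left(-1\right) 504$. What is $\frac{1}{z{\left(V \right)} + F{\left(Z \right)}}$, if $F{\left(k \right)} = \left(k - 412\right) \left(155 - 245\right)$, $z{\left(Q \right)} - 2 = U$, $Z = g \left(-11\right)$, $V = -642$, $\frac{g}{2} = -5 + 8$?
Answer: $\frac{1}{42518} \approx 2.3519 \cdot 10^{-5}$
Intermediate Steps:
$g = 6$ ($g = 2 \left(-5 + 8\right) = 2 \cdot 3 = 6$)
$U = -504$
$Z = -66$ ($Z = 6 \left(-11\right) = -66$)
$z{\left(Q \right)} = -502$ ($z{\left(Q \right)} = 2 - 504 = -502$)
$F{\left(k \right)} = 37080 - 90 k$ ($F{\left(k \right)} = \left(-412 + k\right) \left(-90\right) = 37080 - 90 k$)
$\frac{1}{z{\left(V \right)} + F{\left(Z \right)}} = \frac{1}{-502 + \left(37080 - -5940\right)} = \frac{1}{-502 + \left(37080 + 5940\right)} = \frac{1}{-502 + 43020} = \frac{1}{42518}$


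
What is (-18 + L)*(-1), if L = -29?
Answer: 47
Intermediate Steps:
(-18 + L)*(-1) = (-18 - 29)*(-1) = -47*(-1) = 47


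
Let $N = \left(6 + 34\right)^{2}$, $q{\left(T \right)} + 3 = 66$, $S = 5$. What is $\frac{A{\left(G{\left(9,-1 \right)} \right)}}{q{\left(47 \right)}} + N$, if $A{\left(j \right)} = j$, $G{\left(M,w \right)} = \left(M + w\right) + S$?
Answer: $\frac{100813}{63} \approx 1600.2$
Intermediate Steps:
$G{\left(M,w \right)} = 5 + M + w$ ($G{\left(M,w \right)} = \left(M + w\right) + 5 = 5 + M + w$)
$q{\left(T \right)} = 63$ ($q{\left(T \right)} = -3 + 66 = 63$)
$N = 1600$ ($N = 40^{2} = 1600$)
$\frac{A{\left(G{\left(9,-1 \right)} \right)}}{q{\left(47 \right)}} + N = \frac{5 + 9 - 1}{63} + 1600 = 13 \cdot \frac{1}{63} + 1600 = \frac{13}{63} + 1600 = \frac{100813}{63}$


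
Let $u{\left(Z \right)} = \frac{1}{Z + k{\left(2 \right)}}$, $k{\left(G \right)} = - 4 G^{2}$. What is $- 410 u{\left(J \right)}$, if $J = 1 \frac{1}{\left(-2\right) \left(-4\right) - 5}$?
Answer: $\frac{1230}{47} \approx 26.17$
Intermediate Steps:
$k{\left(G \right)} = - 4 G^{2}$
$J = \frac{1}{3}$ ($J = 1 \frac{1}{8 - 5} = 1 \cdot \frac{1}{3} = \frac{1}{3} \approx 0.33333$)
$u{\left(Z \right)} = \frac{1}{-16 + Z}$ ($u{\left(Z \right)} = \frac{1}{Z - 4 \cdot 2^{2}} = \frac{1}{Z - 16} = \frac{1}{-16 + Z}$)
$- 410 u{\left(J \right)} = - \frac{410}{-16 + \frac{1}{3}} = - \frac{410}{- \frac{47}{3}} = \left(-410\right) \left(- \frac{3}{47}\right) = \frac{1230}{47}$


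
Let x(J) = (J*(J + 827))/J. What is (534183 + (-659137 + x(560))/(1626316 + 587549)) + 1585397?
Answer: 312830887930/147591 ≈ 2.1196e+6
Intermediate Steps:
x(J) = 827 + J (x(J) = (J*(827 + J))/J = 827 + J)
(534183 + (-659137 + x(560))/(1626316 + 587549)) + 1585397 = (534183 + (-659137 + (827 + 560))/(1626316 + 587549)) + 1585397 = (534183 + (-659137 + 1387)/2213865) + 1585397 = (534183 - 657750*1/2213865) + 1585397 = (534183 - 43850/147591) + 1585397 = 78840559303/147591 + 1585397 = 312830887930/147591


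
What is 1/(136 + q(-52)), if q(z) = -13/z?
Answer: 4/545 ≈ 0.0073394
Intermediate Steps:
1/(136 + q(-52)) = 1/(136 - 13/(-52)) = 1/(136 - 13*(-1/52)) = 1/(136 + ¼) = 1/(545/4) = 4/545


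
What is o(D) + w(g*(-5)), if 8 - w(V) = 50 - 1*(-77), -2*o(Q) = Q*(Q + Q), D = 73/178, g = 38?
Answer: -3775725/31684 ≈ -119.17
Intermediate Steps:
D = 73/178 (D = 73*(1/178) = 73/178 ≈ 0.41011)
o(Q) = -Q² (o(Q) = -Q*(Q + Q)/2 = -Q*2*Q/2 = -Q²)
w(V) = -119 (w(V) = 8 - (50 - 1*(-77)) = 8 - (50 + 77) = 8 - 1*127 = 8 - 127 = -119)
o(D) + w(g*(-5)) = -(73/178)² - 119 = -1*5329/31684 - 119 = -5329/31684 - 119 = -3775725/31684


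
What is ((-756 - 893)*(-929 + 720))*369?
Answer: 127172529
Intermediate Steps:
((-756 - 893)*(-929 + 720))*369 = -1649*(-209)*369 = 344641*369 = 127172529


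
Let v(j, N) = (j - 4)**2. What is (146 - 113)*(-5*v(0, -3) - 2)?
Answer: -2706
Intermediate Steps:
v(j, N) = (-4 + j)**2
(146 - 113)*(-5*v(0, -3) - 2) = (146 - 113)*(-5*(-4 + 0)**2 - 2) = 33*(-5*(-4)**2 - 2) = 33*(-5*16 - 2) = 33*(-80 - 2) = 33*(-82) = -2706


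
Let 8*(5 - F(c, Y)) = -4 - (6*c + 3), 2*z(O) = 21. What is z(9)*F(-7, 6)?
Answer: 105/16 ≈ 6.5625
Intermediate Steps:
z(O) = 21/2 (z(O) = (½)*21 = 21/2)
F(c, Y) = 47/8 + 3*c/4 (F(c, Y) = 5 - (-4 - (6*c + 3))/8 = 5 - (-4 - (3 + 6*c))/8 = 5 - (-4 + (-3 - 6*c))/8 = 5 - (-7 - 6*c)/8 = 5 + (7/8 + 3*c/4) = 47/8 + 3*c/4)
z(9)*F(-7, 6) = 21*(47/8 + (¾)*(-7))/2 = 21*(47/8 - 21/4)/2 = (21/2)*(5/8) = 105/16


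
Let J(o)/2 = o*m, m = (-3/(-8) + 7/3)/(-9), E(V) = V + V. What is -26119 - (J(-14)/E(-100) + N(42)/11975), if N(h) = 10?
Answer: -5404743887/206928 ≈ -26119.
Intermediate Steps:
E(V) = 2*V
m = -65/216 (m = (-3*(-⅛) + 7*(⅓))*(-⅑) = (3/8 + 7/3)*(-⅑) = (65/24)*(-⅑) = -65/216 ≈ -0.30093)
J(o) = -65*o/108 (J(o) = 2*(o*(-65/216)) = 2*(-65*o/216) = -65*o/108)
-26119 - (J(-14)/E(-100) + N(42)/11975) = -26119 - ((-65/108*(-14))/((2*(-100))) + 10/11975) = -26119 - ((455/54)/(-200) + 10*(1/11975)) = -26119 - ((455/54)*(-1/200) + 2/2395) = -26119 - (-91/2160 + 2/2395) = -26119 - 1*(-8545/206928) = -26119 + 8545/206928 = -5404743887/206928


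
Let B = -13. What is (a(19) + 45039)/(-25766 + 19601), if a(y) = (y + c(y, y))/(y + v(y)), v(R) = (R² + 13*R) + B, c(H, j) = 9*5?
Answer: -2765401/378531 ≈ -7.3056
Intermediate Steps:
c(H, j) = 45
v(R) = -13 + R² + 13*R (v(R) = (R² + 13*R) - 13 = -13 + R² + 13*R)
a(y) = (45 + y)/(-13 + y² + 14*y) (a(y) = (y + 45)/(y + (-13 + y² + 13*y)) = (45 + y)/(-13 + y² + 14*y))
(a(19) + 45039)/(-25766 + 19601) = ((45 + 19)/(-13 + 19² + 14*19) + 45039)/(-25766 + 19601) = (64/(-13 + 361 + 266) + 45039)/(-6165) = (64/614 + 45039)*(-1/6165) = ((1/614)*64 + 45039)*(-1/6165) = (32/307 + 45039)*(-1/6165) = (13827005/307)*(-1/6165) = -2765401/378531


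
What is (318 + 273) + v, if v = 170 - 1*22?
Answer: 739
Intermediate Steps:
v = 148 (v = 170 - 22 = 148)
(318 + 273) + v = (318 + 273) + 148 = 591 + 148 = 739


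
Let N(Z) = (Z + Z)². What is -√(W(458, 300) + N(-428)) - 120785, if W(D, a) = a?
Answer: -120785 - 2*√183259 ≈ -1.2164e+5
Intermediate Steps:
N(Z) = 4*Z² (N(Z) = (2*Z)² = 4*Z²)
-√(W(458, 300) + N(-428)) - 120785 = -√(300 + 4*(-428)²) - 120785 = -√(300 + 4*183184) - 120785 = -√(300 + 732736) - 120785 = -√733036 - 120785 = -2*√183259 - 120785 = -120785 - 2*√183259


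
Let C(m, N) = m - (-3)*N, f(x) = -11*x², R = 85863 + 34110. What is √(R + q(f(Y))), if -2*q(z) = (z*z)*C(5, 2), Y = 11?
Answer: 5*I*√1539778/2 ≈ 3102.2*I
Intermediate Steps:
R = 119973
C(m, N) = m + 3*N
q(z) = -11*z²/2 (q(z) = -z*z*(5 + 3*2)/2 = -z²*(5 + 6)/2 = -z²*11/2 = -11*z²/2)
√(R + q(f(Y))) = √(119973 - 11*(-11*11²)²/2) = √(119973 - 11*(-11*121)²/2) = √(119973 - 11/2*(-1331)²) = √(119973 - 11/2*1771561) = √(119973 - 19487171/2) = √(-19247225/2) = 5*I*√1539778/2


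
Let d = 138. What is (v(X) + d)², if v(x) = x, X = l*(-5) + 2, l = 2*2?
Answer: 14400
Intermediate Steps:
l = 4
X = -18 (X = 4*(-5) + 2 = -20 + 2 = -18)
(v(X) + d)² = (-18 + 138)² = 120² = 14400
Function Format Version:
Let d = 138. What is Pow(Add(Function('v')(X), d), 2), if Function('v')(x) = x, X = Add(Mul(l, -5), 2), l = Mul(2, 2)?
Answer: 14400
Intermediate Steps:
l = 4
X = -18 (X = Add(Mul(4, -5), 2) = Add(-20, 2) = -18)
Pow(Add(Function('v')(X), d), 2) = Pow(Add(-18, 138), 2) = Pow(120, 2) = 14400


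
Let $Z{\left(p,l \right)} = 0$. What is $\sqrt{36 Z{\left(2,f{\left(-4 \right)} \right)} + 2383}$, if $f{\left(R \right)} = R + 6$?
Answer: $\sqrt{2383} \approx 48.816$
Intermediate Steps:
$f{\left(R \right)} = 6 + R$
$\sqrt{36 Z{\left(2,f{\left(-4 \right)} \right)} + 2383} = \sqrt{36 \cdot 0 + 2383} = \sqrt{0 + 2383} = \sqrt{2383}$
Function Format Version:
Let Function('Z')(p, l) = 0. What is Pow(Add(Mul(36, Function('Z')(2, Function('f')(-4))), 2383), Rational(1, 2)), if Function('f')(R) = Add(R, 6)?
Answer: Pow(2383, Rational(1, 2)) ≈ 48.816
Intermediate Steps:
Function('f')(R) = Add(6, R)
Pow(Add(Mul(36, Function('Z')(2, Function('f')(-4))), 2383), Rational(1, 2)) = Pow(Add(Mul(36, 0), 2383), Rational(1, 2)) = Pow(Add(0, 2383), Rational(1, 2)) = Pow(2383, Rational(1, 2))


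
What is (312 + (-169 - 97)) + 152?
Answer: 198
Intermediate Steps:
(312 + (-169 - 97)) + 152 = (312 - 266) + 152 = 46 + 152 = 198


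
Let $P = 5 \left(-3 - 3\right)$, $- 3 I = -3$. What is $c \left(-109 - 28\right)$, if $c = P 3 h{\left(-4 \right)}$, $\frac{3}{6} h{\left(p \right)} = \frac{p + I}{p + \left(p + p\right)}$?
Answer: $6165$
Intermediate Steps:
$I = 1$ ($I = \left(- \frac{1}{3}\right) \left(-3\right) = 1$)
$P = -30$ ($P = 5 \left(-6\right) = -30$)
$h{\left(p \right)} = \frac{2 \left(1 + p\right)}{3 p}$ ($h{\left(p \right)} = 2 \frac{p + 1}{p + \left(p + p\right)} = 2 \frac{1 + p}{p + 2 p} = 2 \frac{1 + p}{3 p} = \frac{2 \left(1 + p\right)}{3 p}$)
$c = -45$ ($c = \left(-30\right) 3 \frac{2 \left(1 - 4\right)}{3 \left(-4\right)} = - 90 \cdot \frac{2}{3} \left(- \frac{1}{4}\right) \left(-3\right) = \left(-90\right) \frac{1}{2} = -45$)
$c \left(-109 - 28\right) = - 45 \left(-109 - 28\right) = \left(-45\right) \left(-137\right) = 6165$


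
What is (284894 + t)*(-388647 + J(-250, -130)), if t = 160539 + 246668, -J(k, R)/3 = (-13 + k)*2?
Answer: -267890841969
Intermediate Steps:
J(k, R) = 78 - 6*k (J(k, R) = -3*(-13 + k)*2 = -3*(-26 + 2*k) = 78 - 6*k)
t = 407207
(284894 + t)*(-388647 + J(-250, -130)) = (284894 + 407207)*(-388647 + (78 - 6*(-250))) = 692101*(-388647 + (78 + 1500)) = 692101*(-388647 + 1578) = 692101*(-387069) = -267890841969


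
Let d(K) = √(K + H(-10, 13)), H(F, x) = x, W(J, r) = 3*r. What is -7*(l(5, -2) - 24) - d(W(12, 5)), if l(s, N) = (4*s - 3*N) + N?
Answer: -2*√7 ≈ -5.2915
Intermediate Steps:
l(s, N) = -2*N + 4*s (l(s, N) = (-3*N + 4*s) + N = -2*N + 4*s)
d(K) = √(13 + K) (d(K) = √(K + 13) = √(13 + K))
-7*(l(5, -2) - 24) - d(W(12, 5)) = -7*((-2*(-2) + 4*5) - 24) - √(13 + 3*5) = -7*((4 + 20) - 24) - √(13 + 15) = -7*(24 - 24) - √28 = -7*0 - 2*√7 = 0 - 2*√7 = -2*√7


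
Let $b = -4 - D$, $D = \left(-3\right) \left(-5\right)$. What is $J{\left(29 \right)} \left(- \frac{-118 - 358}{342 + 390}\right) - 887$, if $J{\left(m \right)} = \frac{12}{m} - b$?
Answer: $- \frac{4640312}{5307} \approx -874.38$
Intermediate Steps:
$D = 15$
$b = -19$ ($b = -4 - 15 = -19$)
$J{\left(m \right)} = 19 + \frac{12}{m}$ ($J{\left(m \right)} = \frac{12}{m} - -19 = \frac{12}{m} + 19 = 19 + \frac{12}{m}$)
$J{\left(29 \right)} \left(- \frac{-118 - 358}{342 + 390}\right) - 887 = \left(19 + \frac{12}{29}\right) \left(- \frac{-118 - 358}{342 + 390}\right) - 887 = \left(19 + 12 \cdot \frac{1}{29}\right) \left(- \frac{-476}{732}\right) - 887 = \left(19 + \frac{12}{29}\right) \left(- \frac{-476}{732}\right) - 887 = \frac{563 \left(\left(-1\right) \left(- \frac{119}{183}\right)\right)}{29} - 887 = \frac{563}{29} \cdot \frac{119}{183} - 887 = \frac{66997}{5307} - 887 = - \frac{4640312}{5307}$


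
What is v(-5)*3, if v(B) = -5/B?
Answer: 3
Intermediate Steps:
v(-5)*3 = -5/(-5)*3 = -5*(-⅕)*3 = 1*3 = 3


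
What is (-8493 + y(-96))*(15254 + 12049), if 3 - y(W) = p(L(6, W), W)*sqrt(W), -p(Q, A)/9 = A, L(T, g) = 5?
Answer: -231802470 - 94359168*I*sqrt(6) ≈ -2.318e+8 - 2.3113e+8*I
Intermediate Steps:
p(Q, A) = -9*A
y(W) = 3 + 9*W**(3/2) (y(W) = 3 - (-9*W)*sqrt(W) = 3 - (-9)*W**(3/2) = 3 + 9*W**(3/2))
(-8493 + y(-96))*(15254 + 12049) = (-8493 + (3 + 9*(-96)**(3/2)))*(15254 + 12049) = (-8493 + (3 + 9*(-384*I*sqrt(6))))*27303 = (-8493 + (3 - 3456*I*sqrt(6)))*27303 = (-8490 - 3456*I*sqrt(6))*27303 = -231802470 - 94359168*I*sqrt(6)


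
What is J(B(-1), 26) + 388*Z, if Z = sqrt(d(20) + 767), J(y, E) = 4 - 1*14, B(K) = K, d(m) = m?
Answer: -10 + 388*sqrt(787) ≈ 10875.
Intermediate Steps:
J(y, E) = -10 (J(y, E) = 4 - 14 = -10)
Z = sqrt(787) (Z = sqrt(20 + 767) = sqrt(787) ≈ 28.054)
J(B(-1), 26) + 388*Z = -10 + 388*sqrt(787)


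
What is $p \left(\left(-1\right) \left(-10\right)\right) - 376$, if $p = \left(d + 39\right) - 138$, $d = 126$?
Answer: $-106$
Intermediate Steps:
$p = 27$ ($p = \left(126 + 39\right) - 138 = 165 - 138 = 27$)
$p \left(\left(-1\right) \left(-10\right)\right) - 376 = 27 \left(\left(-1\right) \left(-10\right)\right) - 376 = 27 \cdot 10 - 376 = 270 - 376 = -106$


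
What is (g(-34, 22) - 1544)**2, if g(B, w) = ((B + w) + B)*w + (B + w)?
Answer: 6594624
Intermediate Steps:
g(B, w) = B + w + w*(w + 2*B) (g(B, w) = (w + 2*B)*w + (B + w) = w*(w + 2*B) + (B + w) = B + w + w*(w + 2*B))
(g(-34, 22) - 1544)**2 = ((-34 + 22 + 22**2 + 2*(-34)*22) - 1544)**2 = ((-34 + 22 + 484 - 1496) - 1544)**2 = (-1024 - 1544)**2 = (-2568)**2 = 6594624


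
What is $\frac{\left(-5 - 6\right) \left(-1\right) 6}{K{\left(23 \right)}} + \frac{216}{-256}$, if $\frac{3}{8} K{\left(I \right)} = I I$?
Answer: $- \frac{13491}{16928} \approx -0.79696$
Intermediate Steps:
$K{\left(I \right)} = \frac{8 I^{2}}{3}$ ($K{\left(I \right)} = \frac{8 I I}{3} = \frac{8 I^{2}}{3}$)
$\frac{\left(-5 - 6\right) \left(-1\right) 6}{K{\left(23 \right)}} + \frac{216}{-256} = \frac{\left(-5 - 6\right) \left(-1\right) 6}{\frac{8}{3} \cdot 23^{2}} + \frac{216}{-256} = \frac{\left(-5 - 6\right) \left(-1\right) 6}{\frac{8}{3} \cdot 529} + 216 \left(- \frac{1}{256}\right) = \frac{\left(-11\right) \left(-1\right) 6}{\frac{4232}{3}} - \frac{27}{32} = 11 \cdot 6 \cdot \frac{3}{4232} - \frac{27}{32} = 66 \cdot \frac{3}{4232} - \frac{27}{32} = \frac{99}{2116} - \frac{27}{32} = - \frac{13491}{16928}$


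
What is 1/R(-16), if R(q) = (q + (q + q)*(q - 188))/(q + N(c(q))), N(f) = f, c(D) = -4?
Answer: -5/1628 ≈ -0.0030713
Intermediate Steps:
R(q) = (q + 2*q*(-188 + q))/(-4 + q) (R(q) = (q + (q + q)*(q - 188))/(q - 4) = (q + (2*q)*(-188 + q))/(-4 + q) = (q + 2*q*(-188 + q))/(-4 + q))
1/R(-16) = 1/(-16*(-375 + 2*(-16))/(-4 - 16)) = 1/(-16*(-375 - 32)/(-20)) = 1/(-16*(-1/20)*(-407)) = 1/(-1628/5) = -5/1628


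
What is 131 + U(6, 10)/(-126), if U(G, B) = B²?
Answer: 8203/63 ≈ 130.21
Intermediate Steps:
131 + U(6, 10)/(-126) = 131 + 10²/(-126) = 131 + 100*(-1/126) = 131 - 50/63 = 8203/63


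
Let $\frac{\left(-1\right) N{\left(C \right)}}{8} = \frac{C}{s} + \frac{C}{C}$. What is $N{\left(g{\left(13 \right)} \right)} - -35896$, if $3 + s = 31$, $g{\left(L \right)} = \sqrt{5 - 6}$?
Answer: $35888 - \frac{2 i}{7} \approx 35888.0 - 0.28571 i$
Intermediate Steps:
$g{\left(L \right)} = i$ ($g{\left(L \right)} = \sqrt{-1} = i$)
$s = 28$ ($s = -3 + 31 = 28$)
$N{\left(C \right)} = -8 - \frac{2 C}{7}$ ($N{\left(C \right)} = - 8 \left(\frac{C}{28} + \frac{C}{C}\right) = - 8 \left(C \frac{1}{28} + 1\right) = - 8 \left(\frac{C}{28} + 1\right) = - 8 \left(1 + \frac{C}{28}\right) = -8 - \frac{2 C}{7}$)
$N{\left(g{\left(13 \right)} \right)} - -35896 = \left(-8 - \frac{2 i}{7}\right) - -35896 = \left(-8 - \frac{2 i}{7}\right) + 35896 = 35888 - \frac{2 i}{7}$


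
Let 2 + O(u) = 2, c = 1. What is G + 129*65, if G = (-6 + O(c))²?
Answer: 8421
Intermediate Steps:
O(u) = 0 (O(u) = -2 + 2 = 0)
G = 36 (G = (-6 + 0)² = (-6)² = 36)
G + 129*65 = 36 + 129*65 = 36 + 8385 = 8421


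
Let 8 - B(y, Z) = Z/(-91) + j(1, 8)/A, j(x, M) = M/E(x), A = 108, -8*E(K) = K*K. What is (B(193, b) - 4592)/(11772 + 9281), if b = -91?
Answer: -123779/568431 ≈ -0.21776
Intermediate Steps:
E(K) = -K²/8 (E(K) = -K*K/8 = -K²/8)
j(x, M) = -8*M/x² (j(x, M) = M/((-x²/8)) = M*(-8/x²) = -8*M/x²)
B(y, Z) = 232/27 + Z/91 (B(y, Z) = 8 - (Z/(-91) - 8*8/1²/108) = 8 - (Z*(-1/91) - 8*8*1*(1/108)) = 8 - (-Z/91 - 64*1/108) = 8 - (-Z/91 - 16/27) = 8 - (-16/27 - Z/91) = 8 + (16/27 + Z/91) = 232/27 + Z/91)
(B(193, b) - 4592)/(11772 + 9281) = ((232/27 + (1/91)*(-91)) - 4592)/(11772 + 9281) = ((232/27 - 1) - 4592)/21053 = (205/27 - 4592)*(1/21053) = -123779/27*1/21053 = -123779/568431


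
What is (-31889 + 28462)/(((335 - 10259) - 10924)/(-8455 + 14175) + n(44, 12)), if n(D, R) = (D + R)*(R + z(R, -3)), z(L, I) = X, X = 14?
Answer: -2450305/1038434 ≈ -2.3596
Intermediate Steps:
z(L, I) = 14
n(D, R) = (14 + R)*(D + R) (n(D, R) = (D + R)*(R + 14) = (D + R)*(14 + R) = (14 + R)*(D + R))
(-31889 + 28462)/(((335 - 10259) - 10924)/(-8455 + 14175) + n(44, 12)) = (-31889 + 28462)/(((335 - 10259) - 10924)/(-8455 + 14175) + (12² + 14*44 + 14*12 + 44*12)) = -3427/((-9924 - 10924)/5720 + (144 + 616 + 168 + 528)) = -3427/(-20848*1/5720 + 1456) = -3427/(-2606/715 + 1456) = -3427/1038434/715 = -3427*715/1038434 = -2450305/1038434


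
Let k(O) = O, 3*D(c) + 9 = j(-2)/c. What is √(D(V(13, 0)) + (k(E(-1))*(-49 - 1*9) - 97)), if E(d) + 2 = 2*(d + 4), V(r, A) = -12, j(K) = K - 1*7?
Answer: I*√1327/2 ≈ 18.214*I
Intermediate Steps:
j(K) = -7 + K (j(K) = K - 7 = -7 + K)
D(c) = -3 - 3/c (D(c) = -3 + ((-7 - 2)/c)/3 = -3 + (-9/c)/3 = -3 - 3/c)
E(d) = 6 + 2*d (E(d) = -2 + 2*(d + 4) = -2 + 2*(4 + d) = -2 + (8 + 2*d) = 6 + 2*d)
√(D(V(13, 0)) + (k(E(-1))*(-49 - 1*9) - 97)) = √((-3 - 3/(-12)) + ((6 + 2*(-1))*(-49 - 1*9) - 97)) = √((-3 - 3*(-1/12)) + ((6 - 2)*(-49 - 9) - 97)) = √((-3 + ¼) + (4*(-58) - 97)) = √(-11/4 + (-232 - 97)) = √(-11/4 - 329) = √(-1327/4) = I*√1327/2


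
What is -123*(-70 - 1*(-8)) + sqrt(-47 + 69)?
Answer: 7626 + sqrt(22) ≈ 7630.7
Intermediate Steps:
-123*(-70 - 1*(-8)) + sqrt(-47 + 69) = -123*(-70 + 8) + sqrt(22) = -123*(-62) + sqrt(22) = 7626 + sqrt(22)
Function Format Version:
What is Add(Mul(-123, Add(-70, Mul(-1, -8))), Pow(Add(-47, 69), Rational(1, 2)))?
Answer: Add(7626, Pow(22, Rational(1, 2))) ≈ 7630.7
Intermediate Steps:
Add(Mul(-123, Add(-70, Mul(-1, -8))), Pow(Add(-47, 69), Rational(1, 2))) = Add(Mul(-123, Add(-70, 8)), Pow(22, Rational(1, 2))) = Add(Mul(-123, -62), Pow(22, Rational(1, 2))) = Add(7626, Pow(22, Rational(1, 2)))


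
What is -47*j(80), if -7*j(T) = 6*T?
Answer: 22560/7 ≈ 3222.9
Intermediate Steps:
j(T) = -6*T/7
-47*j(80) = -(-282)*80/7 = -47*(-480/7) = 22560/7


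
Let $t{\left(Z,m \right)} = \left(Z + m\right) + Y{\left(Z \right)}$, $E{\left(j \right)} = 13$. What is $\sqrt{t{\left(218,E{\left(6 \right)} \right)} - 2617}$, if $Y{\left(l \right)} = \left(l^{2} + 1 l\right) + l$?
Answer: $\sqrt{45574} \approx 213.48$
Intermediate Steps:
$Y{\left(l \right)} = l^{2} + 2 l$ ($Y{\left(l \right)} = \left(l^{2} + l\right) + l = \left(l + l^{2}\right) + l = l^{2} + 2 l$)
$t{\left(Z,m \right)} = Z + m + Z \left(2 + Z\right)$ ($t{\left(Z,m \right)} = \left(Z + m\right) + Z \left(2 + Z\right) = Z + m + Z \left(2 + Z\right)$)
$\sqrt{t{\left(218,E{\left(6 \right)} \right)} - 2617} = \sqrt{\left(218 + 13 + 218 \left(2 + 218\right)\right) - 2617} = \sqrt{\left(218 + 13 + 218 \cdot 220\right) - 2617} = \sqrt{\left(218 + 13 + 47960\right) - 2617} = \sqrt{48191 - 2617} = \sqrt{45574}$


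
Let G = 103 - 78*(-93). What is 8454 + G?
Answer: 15811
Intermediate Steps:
G = 7357 (G = 103 + 7254 = 7357)
8454 + G = 8454 + 7357 = 15811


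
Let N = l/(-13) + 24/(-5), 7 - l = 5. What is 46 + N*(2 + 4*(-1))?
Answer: 3634/65 ≈ 55.908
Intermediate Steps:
l = 2 (l = 7 - 1*5 = 7 - 5 = 2)
N = -322/65 (N = 2/(-13) + 24/(-5) = 2*(-1/13) + 24*(-1/5) = -2/13 - 24/5 = -322/65 ≈ -4.9538)
46 + N*(2 + 4*(-1)) = 46 - 322*(2 + 4*(-1))/65 = 46 - 322*(2 - 4)/65 = 46 - 322/65*(-2) = 46 + 644/65 = 3634/65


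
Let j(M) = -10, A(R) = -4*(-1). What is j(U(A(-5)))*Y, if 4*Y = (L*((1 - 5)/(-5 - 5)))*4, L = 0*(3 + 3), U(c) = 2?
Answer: 0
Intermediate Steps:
A(R) = 4
L = 0 (L = 0*6 = 0)
Y = 0 (Y = ((0*((1 - 5)/(-5 - 5)))*4)/4 = ((0*(-4/(-10)))*4)/4 = ((0*(-4*(-1/10)))*4)/4 = ((0*(2/5))*4)/4 = (0*4)/4 = (1/4)*0 = 0)
j(U(A(-5)))*Y = -10*0 = 0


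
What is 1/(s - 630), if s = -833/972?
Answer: -972/613193 ≈ -0.0015851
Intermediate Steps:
s = -833/972 (s = -833*1/972 = -833/972 ≈ -0.85700)
1/(s - 630) = 1/(-833/972 - 630) = 1/(-613193/972) = -972/613193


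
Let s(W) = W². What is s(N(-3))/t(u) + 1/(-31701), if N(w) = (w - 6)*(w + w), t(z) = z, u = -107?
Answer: -92440223/3392007 ≈ -27.252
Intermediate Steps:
N(w) = 2*w*(-6 + w) (N(w) = (-6 + w)*(2*w) = 2*w*(-6 + w))
s(N(-3))/t(u) + 1/(-31701) = (2*(-3)*(-6 - 3))²/(-107) + 1/(-31701) = (2*(-3)*(-9))²*(-1/107) - 1/31701 = 54²*(-1/107) - 1/31701 = 2916*(-1/107) - 1/31701 = -2916/107 - 1/31701 = -92440223/3392007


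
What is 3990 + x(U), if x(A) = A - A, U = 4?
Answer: 3990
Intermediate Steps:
x(A) = 0
3990 + x(U) = 3990 + 0 = 3990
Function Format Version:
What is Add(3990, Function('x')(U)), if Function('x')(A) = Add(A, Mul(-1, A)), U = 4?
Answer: 3990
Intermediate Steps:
Function('x')(A) = 0
Add(3990, Function('x')(U)) = Add(3990, 0) = 3990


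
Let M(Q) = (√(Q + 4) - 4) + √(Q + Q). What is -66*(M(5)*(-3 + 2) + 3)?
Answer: -264 + 66*√10 ≈ -55.290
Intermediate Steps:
M(Q) = -4 + √(4 + Q) + √2*√Q (M(Q) = (√(4 + Q) - 4) + √(2*Q) = (-4 + √(4 + Q)) + √2*√Q = -4 + √(4 + Q) + √2*√Q)
-66*(M(5)*(-3 + 2) + 3) = -66*((-4 + √(4 + 5) + √2*√5)*(-3 + 2) + 3) = -66*((-4 + √9 + √10)*(-1) + 3) = -66*((-4 + 3 + √10)*(-1) + 3) = -66*((-1 + √10)*(-1) + 3) = -66*((1 - √10) + 3) = -66*(4 - √10) = -264 + 66*√10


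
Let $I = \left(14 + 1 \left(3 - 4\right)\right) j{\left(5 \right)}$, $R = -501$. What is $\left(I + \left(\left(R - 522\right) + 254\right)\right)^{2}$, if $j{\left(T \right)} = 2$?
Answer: $552049$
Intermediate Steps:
$I = 26$ ($I = \left(14 + 1 \left(3 - 4\right)\right) 2 = \left(14 + 1 \left(-1\right)\right) 2 = \left(14 - 1\right) 2 = 13 \cdot 2 = 26$)
$\left(I + \left(\left(R - 522\right) + 254\right)\right)^{2} = \left(26 + \left(\left(-501 - 522\right) + 254\right)\right)^{2} = \left(26 + \left(-1023 + 254\right)\right)^{2} = \left(26 - 769\right)^{2} = \left(-743\right)^{2} = 552049$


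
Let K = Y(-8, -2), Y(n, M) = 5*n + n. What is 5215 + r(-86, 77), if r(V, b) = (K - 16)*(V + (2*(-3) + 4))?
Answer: 10847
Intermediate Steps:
Y(n, M) = 6*n
K = -48 (K = 6*(-8) = -48)
r(V, b) = 128 - 64*V (r(V, b) = (-48 - 16)*(V + (2*(-3) + 4)) = -64*(V + (-6 + 4)) = -64*(V - 2) = -64*(-2 + V) = 128 - 64*V)
5215 + r(-86, 77) = 5215 + (128 - 64*(-86)) = 5215 + (128 + 5504) = 5215 + 5632 = 10847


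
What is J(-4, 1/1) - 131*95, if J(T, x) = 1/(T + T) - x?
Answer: -99569/8 ≈ -12446.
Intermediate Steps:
J(T, x) = 1/(2*T) - x
J(-4, 1/1) - 131*95 = ((1/2)/(-4) - 1/1) - 131*95 = ((1/2)*(-1/4) - 1*1) - 12445 = (-1/8 - 1) - 12445 = -9/8 - 12445 = -99569/8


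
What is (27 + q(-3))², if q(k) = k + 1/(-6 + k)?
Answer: 46225/81 ≈ 570.68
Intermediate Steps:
(27 + q(-3))² = (27 + (1 + (-3)² - 6*(-3))/(-6 - 3))² = (27 + (1 + 9 + 18)/(-9))² = (27 - ⅑*28)² = (27 - 28/9)² = (215/9)² = 46225/81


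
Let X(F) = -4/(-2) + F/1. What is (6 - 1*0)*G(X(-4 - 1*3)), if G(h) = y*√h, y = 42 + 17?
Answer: 354*I*√5 ≈ 791.57*I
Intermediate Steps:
y = 59
X(F) = 2 + F (X(F) = -4*(-½) + F*1 = 2 + F)
G(h) = 59*√h
(6 - 1*0)*G(X(-4 - 1*3)) = (6 - 1*0)*(59*√(2 + (-4 - 1*3))) = (6 + 0)*(59*√(2 + (-4 - 3))) = 6*(59*√(2 - 7)) = 6*(59*√(-5)) = 6*(59*(I*√5)) = 6*(59*I*√5) = 354*I*√5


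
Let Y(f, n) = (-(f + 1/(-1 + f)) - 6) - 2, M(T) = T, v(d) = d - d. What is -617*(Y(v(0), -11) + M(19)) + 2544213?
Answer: 2536809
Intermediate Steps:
v(d) = 0
Y(f, n) = -8 - f - 1/(-1 + f) (Y(f, n) = ((-f - 1/(-1 + f)) - 6) - 2 = (-6 - f - 1/(-1 + f)) - 2 = -8 - f - 1/(-1 + f))
-617*(Y(v(0), -11) + M(19)) + 2544213 = -617*((7 - 1*0**2 - 7*0)/(-1 + 0) + 19) + 2544213 = -617*((7 - 1*0 + 0)/(-1) + 19) + 2544213 = -617*(-(7 + 0 + 0) + 19) + 2544213 = -617*(-1*7 + 19) + 2544213 = -617*(-7 + 19) + 2544213 = -617*12 + 2544213 = -7404 + 2544213 = 2536809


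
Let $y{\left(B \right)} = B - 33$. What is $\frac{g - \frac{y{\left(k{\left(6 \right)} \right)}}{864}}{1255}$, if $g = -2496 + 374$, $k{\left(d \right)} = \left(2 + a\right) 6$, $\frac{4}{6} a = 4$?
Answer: $- \frac{611141}{361440} \approx -1.6909$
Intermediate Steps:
$a = 6$ ($a = \frac{3}{2} \cdot 4 = 6$)
$k{\left(d \right)} = 48$ ($k{\left(d \right)} = \left(2 + 6\right) 6 = 8 \cdot 6 = 48$)
$y{\left(B \right)} = -33 + B$ ($y{\left(B \right)} = B - 33 = -33 + B$)
$g = -2122$
$\frac{g - \frac{y{\left(k{\left(6 \right)} \right)}}{864}}{1255} = \frac{-2122 - \frac{-33 + 48}{864}}{1255} = \left(-2122 - 15 \cdot \frac{1}{864}\right) \frac{1}{1255} = \left(-2122 - \frac{5}{288}\right) \frac{1}{1255} = \left(- \frac{611141}{288}\right) \frac{1}{1255} = - \frac{611141}{361440}$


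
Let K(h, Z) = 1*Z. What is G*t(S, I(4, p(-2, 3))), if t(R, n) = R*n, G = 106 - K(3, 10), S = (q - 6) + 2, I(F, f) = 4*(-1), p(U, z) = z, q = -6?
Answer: 3840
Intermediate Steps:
K(h, Z) = Z
I(F, f) = -4
S = -10 (S = (-6 - 6) + 2 = -12 + 2 = -10)
G = 96 (G = 106 - 1*10 = 106 - 10 = 96)
G*t(S, I(4, p(-2, 3))) = 96*(-10*(-4)) = 96*40 = 3840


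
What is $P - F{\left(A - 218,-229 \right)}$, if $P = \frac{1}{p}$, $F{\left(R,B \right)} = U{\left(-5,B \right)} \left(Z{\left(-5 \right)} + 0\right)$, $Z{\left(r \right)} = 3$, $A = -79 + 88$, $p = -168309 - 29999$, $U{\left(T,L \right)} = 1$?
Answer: $- \frac{594925}{198308} \approx -3.0$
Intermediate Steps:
$p = -198308$
$A = 9$
$F{\left(R,B \right)} = 3$ ($F{\left(R,B \right)} = 1 \left(3 + 0\right) = 1 \cdot 3 = 3$)
$P = - \frac{1}{198308}$ ($P = \frac{1}{-198308} = - \frac{1}{198308} \approx -5.0427 \cdot 10^{-6}$)
$P - F{\left(A - 218,-229 \right)} = - \frac{1}{198308} - 3 = - \frac{594925}{198308}$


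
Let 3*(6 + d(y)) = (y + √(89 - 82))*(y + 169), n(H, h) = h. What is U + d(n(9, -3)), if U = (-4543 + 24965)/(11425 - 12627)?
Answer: -113583/601 + 166*√7/3 ≈ -42.592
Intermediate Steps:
d(y) = -6 + (169 + y)*(y + √7)/3 (d(y) = -6 + ((y + √(89 - 82))*(y + 169))/3 = -6 + ((y + √7)*(169 + y))/3 = -6 + ((169 + y)*(y + √7))/3 = -6 + (169 + y)*(y + √7)/3)
U = -10211/601 (U = 20422/(-1202) = 20422*(-1/1202) = -10211/601 ≈ -16.990)
U + d(n(9, -3)) = -10211/601 + (-6 + (⅓)*(-3)² + (169/3)*(-3) + 169*√7/3 + (⅓)*(-3)*√7) = -10211/601 + (-6 + (⅓)*9 - 169 + 169*√7/3 - √7) = -10211/601 + (-6 + 3 - 169 + 169*√7/3 - √7) = -10211/601 + (-172 + 166*√7/3) = -113583/601 + 166*√7/3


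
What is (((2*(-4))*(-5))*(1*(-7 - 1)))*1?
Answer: -320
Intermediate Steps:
(((2*(-4))*(-5))*(1*(-7 - 1)))*1 = ((-8*(-5))*(1*(-8)))*1 = (40*(-8))*1 = -320*1 = -320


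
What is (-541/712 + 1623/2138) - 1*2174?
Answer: -1654692813/761128 ≈ -2174.0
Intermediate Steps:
(-541/712 + 1623/2138) - 1*2174 = (-541*1/712 + 1623*(1/2138)) - 2174 = (-541/712 + 1623/2138) - 2174 = -541/761128 - 2174 = -1654692813/761128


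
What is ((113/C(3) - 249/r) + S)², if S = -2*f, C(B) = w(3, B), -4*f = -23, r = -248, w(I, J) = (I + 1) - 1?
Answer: 408646225/553536 ≈ 738.25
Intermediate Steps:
w(I, J) = I (w(I, J) = (1 + I) - 1 = I)
f = 23/4 (f = -¼*(-23) = 23/4 ≈ 5.7500)
C(B) = 3
S = -23/2 (S = -2*23/4 = -23/2 ≈ -11.500)
((113/C(3) - 249/r) + S)² = ((113/3 - 249/(-248)) - 23/2)² = ((113*(⅓) - 249*(-1/248)) - 23/2)² = ((113/3 + 249/248) - 23/2)² = (28771/744 - 23/2)² = (20215/744)² = 408646225/553536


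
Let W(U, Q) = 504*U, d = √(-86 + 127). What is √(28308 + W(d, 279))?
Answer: 2*√(7077 + 126*√41) ≈ 177.58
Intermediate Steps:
d = √41 ≈ 6.4031
√(28308 + W(d, 279)) = √(28308 + 504*√41)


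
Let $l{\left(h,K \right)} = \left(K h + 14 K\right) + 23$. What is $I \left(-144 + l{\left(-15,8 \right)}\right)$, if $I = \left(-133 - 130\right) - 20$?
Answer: $36507$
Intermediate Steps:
$l{\left(h,K \right)} = 23 + 14 K + K h$ ($l{\left(h,K \right)} = \left(14 K + K h\right) + 23 = 23 + 14 K + K h$)
$I = -283$ ($I = -263 - 20 = -283$)
$I \left(-144 + l{\left(-15,8 \right)}\right) = - 283 \left(-144 + \left(23 + 14 \cdot 8 + 8 \left(-15\right)\right)\right) = - 283 \left(-144 + \left(23 + 112 - 120\right)\right) = - 283 \left(-144 + 15\right) = \left(-283\right) \left(-129\right) = 36507$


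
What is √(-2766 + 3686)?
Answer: 2*√230 ≈ 30.332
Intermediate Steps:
√(-2766 + 3686) = √920 = 2*√230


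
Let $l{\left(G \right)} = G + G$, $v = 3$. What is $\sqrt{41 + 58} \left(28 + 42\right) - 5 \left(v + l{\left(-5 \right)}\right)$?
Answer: $35 + 210 \sqrt{11} \approx 731.49$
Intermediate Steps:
$l{\left(G \right)} = 2 G$
$\sqrt{41 + 58} \left(28 + 42\right) - 5 \left(v + l{\left(-5 \right)}\right) = \sqrt{41 + 58} \left(28 + 42\right) - 5 \left(3 + 2 \left(-5\right)\right) = \sqrt{99} \cdot 70 - 5 \left(3 - 10\right) = 3 \sqrt{11} \cdot 70 - -35 = 210 \sqrt{11} + 35 = 35 + 210 \sqrt{11}$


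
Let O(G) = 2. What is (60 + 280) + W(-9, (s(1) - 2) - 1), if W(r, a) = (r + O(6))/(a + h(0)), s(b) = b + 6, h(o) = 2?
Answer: 2033/6 ≈ 338.83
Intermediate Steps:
s(b) = 6 + b
W(r, a) = (2 + r)/(2 + a) (W(r, a) = (r + 2)/(a + 2) = (2 + r)/(2 + a))
(60 + 280) + W(-9, (s(1) - 2) - 1) = (60 + 280) + (2 - 9)/(2 + (((6 + 1) - 2) - 1)) = 340 - 7/(2 + ((7 - 2) - 1)) = 340 - 7/(2 + (5 - 1)) = 340 - 7/(2 + 4) = 340 - 7/6 = 2033/6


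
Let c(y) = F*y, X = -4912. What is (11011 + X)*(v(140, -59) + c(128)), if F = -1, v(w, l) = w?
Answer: 73188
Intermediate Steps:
c(y) = -y
(11011 + X)*(v(140, -59) + c(128)) = (11011 - 4912)*(140 - 1*128) = 6099*(140 - 128) = 6099*12 = 73188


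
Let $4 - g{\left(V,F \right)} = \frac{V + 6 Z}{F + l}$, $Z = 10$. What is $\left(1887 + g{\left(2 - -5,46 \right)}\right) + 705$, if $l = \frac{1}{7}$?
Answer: $\frac{838039}{323} \approx 2594.5$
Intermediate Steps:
$l = \frac{1}{7} \approx 0.14286$
$g{\left(V,F \right)} = 4 - \frac{60 + V}{\frac{1}{7} + F}$ ($g{\left(V,F \right)} = 4 - \frac{V + 6 \cdot 10}{F + \frac{1}{7}} = 4 - \frac{V + 60}{\frac{1}{7} + F} = 4 - \frac{60 + V}{\frac{1}{7} + F}$)
$\left(1887 + g{\left(2 - -5,46 \right)}\right) + 705 = \left(1887 + \frac{-416 - 7 \left(2 - -5\right) + 28 \cdot 46}{1 + 7 \cdot 46}\right) + 705 = \left(1887 + \frac{-416 - 7 \left(2 + 5\right) + 1288}{1 + 322}\right) + 705 = \left(1887 + \frac{-416 - 49 + 1288}{323}\right) + 705 = \left(1887 + \frac{1}{323} \cdot 823\right) + 705 = \left(1887 + \frac{823}{323}\right) + 705 = \frac{610324}{323} + 705 = \frac{838039}{323}$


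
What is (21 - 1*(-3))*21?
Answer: 504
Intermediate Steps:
(21 - 1*(-3))*21 = (21 + 3)*21 = 24*21 = 504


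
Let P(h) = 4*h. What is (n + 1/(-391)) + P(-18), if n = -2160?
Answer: -872713/391 ≈ -2232.0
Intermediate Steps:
(n + 1/(-391)) + P(-18) = (-2160 + 1/(-391)) + 4*(-18) = (-2160 - 1/391) - 72 = -844561/391 - 72 = -872713/391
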